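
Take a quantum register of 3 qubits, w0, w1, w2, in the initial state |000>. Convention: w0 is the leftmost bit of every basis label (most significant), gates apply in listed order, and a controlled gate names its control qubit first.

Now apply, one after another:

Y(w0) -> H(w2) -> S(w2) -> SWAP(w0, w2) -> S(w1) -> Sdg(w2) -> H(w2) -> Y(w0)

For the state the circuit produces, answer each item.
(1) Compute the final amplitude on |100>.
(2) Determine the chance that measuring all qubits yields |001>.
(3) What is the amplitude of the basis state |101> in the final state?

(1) |100> carries amplitude I/2 in the final state.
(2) Outcome |001> occurs with probability 1/4.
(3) The amplitude on |101> is -I/2.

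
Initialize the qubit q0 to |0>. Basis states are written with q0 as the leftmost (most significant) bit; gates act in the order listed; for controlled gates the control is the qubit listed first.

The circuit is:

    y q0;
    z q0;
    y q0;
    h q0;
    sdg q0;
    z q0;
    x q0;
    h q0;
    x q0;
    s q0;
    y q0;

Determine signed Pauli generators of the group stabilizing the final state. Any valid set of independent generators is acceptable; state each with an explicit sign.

The stabilizer group can be generated by -X, among other valid generating sets.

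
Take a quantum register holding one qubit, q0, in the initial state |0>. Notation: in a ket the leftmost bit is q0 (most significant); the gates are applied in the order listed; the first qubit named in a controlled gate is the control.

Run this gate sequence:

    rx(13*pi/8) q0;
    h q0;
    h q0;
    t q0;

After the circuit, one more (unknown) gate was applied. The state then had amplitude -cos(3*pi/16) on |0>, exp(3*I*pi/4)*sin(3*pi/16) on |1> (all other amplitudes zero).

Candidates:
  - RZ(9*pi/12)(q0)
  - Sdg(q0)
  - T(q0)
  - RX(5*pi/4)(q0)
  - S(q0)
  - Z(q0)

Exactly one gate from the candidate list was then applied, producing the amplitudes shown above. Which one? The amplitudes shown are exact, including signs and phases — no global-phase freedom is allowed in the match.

The applied gate was Z(q0). Key observation: gates 2-3 undo each other exactly, leaving only the rest of the circuit to track.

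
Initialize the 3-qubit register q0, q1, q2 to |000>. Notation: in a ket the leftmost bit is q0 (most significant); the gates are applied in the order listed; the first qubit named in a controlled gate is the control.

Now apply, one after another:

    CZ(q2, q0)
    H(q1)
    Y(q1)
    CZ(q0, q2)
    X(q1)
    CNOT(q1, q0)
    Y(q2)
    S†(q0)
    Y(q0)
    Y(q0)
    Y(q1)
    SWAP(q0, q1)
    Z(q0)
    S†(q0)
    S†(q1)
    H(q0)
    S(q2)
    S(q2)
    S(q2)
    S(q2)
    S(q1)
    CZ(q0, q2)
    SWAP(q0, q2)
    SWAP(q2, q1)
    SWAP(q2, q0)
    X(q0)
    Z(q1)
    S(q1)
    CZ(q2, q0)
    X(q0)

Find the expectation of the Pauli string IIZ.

In the final state, IIZ has expectation -1. Key observation: steps 17-20 multiply out to the identity, so the circuit reduces to the remaining gates.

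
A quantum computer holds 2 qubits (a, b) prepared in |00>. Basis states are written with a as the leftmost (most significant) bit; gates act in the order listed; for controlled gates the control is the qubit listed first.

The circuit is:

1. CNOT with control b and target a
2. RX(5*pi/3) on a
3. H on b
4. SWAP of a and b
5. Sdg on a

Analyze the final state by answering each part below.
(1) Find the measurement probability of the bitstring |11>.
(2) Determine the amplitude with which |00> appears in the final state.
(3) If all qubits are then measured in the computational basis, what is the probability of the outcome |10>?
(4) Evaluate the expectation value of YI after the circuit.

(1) The probability of measuring |11> is 1/8.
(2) The amplitude on |00> is -sqrt(6)/4.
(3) Outcome |10> occurs with probability 3/8.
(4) The expectation value of YI is -1.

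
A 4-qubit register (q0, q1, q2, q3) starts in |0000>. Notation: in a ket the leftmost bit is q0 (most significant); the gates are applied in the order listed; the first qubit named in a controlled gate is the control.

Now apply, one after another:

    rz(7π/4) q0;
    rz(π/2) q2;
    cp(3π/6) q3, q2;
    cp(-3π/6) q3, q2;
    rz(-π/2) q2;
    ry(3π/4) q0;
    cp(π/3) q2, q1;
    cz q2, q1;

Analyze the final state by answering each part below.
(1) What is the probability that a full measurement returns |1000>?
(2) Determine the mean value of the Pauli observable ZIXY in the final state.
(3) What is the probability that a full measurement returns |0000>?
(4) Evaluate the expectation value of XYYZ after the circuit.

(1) Outcome |1000> occurs with probability sqrt(2)/4 + 1/2.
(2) The observable ZIXY averages to 0.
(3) A full measurement returns |0000> with probability 1/2 - sqrt(2)/4.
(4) The expectation value of XYYZ is 0.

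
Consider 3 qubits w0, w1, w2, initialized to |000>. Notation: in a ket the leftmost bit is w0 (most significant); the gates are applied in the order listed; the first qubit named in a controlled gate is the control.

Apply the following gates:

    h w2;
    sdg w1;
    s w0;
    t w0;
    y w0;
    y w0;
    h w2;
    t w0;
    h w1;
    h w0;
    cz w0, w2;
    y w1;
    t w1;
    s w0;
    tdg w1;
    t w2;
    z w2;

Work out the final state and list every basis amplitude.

After the circuit, the state carries amplitude -I/2 on |000>, 0 on |001>, I/2 on |010>, 0 on |011>, 1/2 on |100>, 0 on |101>, -1/2 on |110>, 0 on |111>.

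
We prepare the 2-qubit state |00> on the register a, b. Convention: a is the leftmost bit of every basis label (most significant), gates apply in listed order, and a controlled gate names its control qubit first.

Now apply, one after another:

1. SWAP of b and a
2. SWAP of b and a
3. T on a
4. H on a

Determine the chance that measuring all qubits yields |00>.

Outcome |00> occurs with probability 1/2.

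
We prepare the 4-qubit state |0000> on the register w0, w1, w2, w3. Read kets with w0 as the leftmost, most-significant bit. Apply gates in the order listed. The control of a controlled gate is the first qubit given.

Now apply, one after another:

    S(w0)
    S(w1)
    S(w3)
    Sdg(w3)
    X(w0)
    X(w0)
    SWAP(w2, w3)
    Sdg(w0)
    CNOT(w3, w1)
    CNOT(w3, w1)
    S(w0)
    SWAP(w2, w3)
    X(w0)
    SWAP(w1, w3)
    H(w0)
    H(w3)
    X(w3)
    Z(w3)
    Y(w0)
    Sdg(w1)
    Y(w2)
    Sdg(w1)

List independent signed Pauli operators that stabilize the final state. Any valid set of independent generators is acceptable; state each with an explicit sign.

One valid set of independent stabilizer generators is +XIII, -IIIX, +IZII, -IIZI (any independent generating set of the same group is equally correct). Key observation: steps 6-13 multiply out to the identity, so the circuit reduces to the remaining gates.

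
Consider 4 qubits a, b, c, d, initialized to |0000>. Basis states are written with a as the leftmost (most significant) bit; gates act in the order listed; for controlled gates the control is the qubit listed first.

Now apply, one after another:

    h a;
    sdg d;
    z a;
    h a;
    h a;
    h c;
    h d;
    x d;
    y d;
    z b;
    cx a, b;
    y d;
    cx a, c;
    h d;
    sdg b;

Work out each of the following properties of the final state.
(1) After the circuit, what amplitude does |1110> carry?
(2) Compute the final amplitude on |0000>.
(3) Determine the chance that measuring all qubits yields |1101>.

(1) The amplitude on |1110> is I/2.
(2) The amplitude on |0000> is 1/2.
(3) A full measurement returns |1101> with probability 0.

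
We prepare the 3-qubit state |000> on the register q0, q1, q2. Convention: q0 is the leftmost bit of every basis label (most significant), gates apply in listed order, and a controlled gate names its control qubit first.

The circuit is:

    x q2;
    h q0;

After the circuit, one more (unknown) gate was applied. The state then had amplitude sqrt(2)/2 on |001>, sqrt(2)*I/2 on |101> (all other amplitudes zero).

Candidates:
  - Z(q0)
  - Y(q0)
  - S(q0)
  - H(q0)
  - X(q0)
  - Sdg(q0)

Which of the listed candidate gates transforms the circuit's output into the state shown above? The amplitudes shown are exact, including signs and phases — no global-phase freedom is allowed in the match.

It was S(q0) that produced the state shown.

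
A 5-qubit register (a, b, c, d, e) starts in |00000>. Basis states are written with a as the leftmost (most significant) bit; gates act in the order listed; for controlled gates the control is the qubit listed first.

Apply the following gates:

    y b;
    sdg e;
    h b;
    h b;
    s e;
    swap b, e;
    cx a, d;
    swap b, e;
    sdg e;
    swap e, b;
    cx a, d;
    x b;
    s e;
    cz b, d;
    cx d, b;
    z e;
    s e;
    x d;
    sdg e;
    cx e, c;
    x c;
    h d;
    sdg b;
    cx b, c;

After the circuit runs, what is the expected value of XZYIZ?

The observable XZYIZ averages to 0. Key observation: steps 2-5 multiply out to the identity, so the circuit reduces to the remaining gates.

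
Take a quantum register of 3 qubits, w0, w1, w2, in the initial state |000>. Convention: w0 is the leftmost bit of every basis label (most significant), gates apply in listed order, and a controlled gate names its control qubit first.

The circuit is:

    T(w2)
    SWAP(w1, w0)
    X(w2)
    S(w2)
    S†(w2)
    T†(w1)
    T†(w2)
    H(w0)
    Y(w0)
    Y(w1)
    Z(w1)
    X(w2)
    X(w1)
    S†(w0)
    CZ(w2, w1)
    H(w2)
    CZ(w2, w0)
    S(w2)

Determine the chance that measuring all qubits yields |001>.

The probability of measuring |001> is 1/4. Key observation: gates 4-5 undo each other exactly, leaving only the rest of the circuit to track.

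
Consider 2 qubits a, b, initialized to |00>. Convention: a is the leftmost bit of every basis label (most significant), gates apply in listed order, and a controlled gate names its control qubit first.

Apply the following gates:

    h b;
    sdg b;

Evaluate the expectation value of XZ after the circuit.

In the final state, XZ has expectation 0.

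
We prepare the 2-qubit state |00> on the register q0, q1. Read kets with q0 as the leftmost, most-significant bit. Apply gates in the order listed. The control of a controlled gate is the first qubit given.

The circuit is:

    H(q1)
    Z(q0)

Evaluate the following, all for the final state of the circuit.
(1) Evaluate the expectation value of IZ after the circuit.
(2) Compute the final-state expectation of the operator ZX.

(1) The observable IZ averages to 0.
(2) The observable ZX averages to 1.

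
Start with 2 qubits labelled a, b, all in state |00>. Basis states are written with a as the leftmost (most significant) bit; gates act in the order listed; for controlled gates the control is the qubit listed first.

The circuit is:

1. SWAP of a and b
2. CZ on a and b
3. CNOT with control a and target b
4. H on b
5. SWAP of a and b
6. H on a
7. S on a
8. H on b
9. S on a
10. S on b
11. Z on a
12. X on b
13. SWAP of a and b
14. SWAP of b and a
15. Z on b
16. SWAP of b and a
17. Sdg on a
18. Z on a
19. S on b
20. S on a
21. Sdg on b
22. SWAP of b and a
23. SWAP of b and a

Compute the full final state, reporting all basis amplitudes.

The resulting statevector has amplitude sqrt(2)*I/2 on |00>, 0 on |01>, sqrt(2)/2 on |10>, 0 on |11>.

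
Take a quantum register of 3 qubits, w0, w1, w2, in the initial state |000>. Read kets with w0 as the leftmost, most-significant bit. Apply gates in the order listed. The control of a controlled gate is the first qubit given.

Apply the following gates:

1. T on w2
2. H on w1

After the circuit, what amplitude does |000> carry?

The final state's coefficient on |000> equals sqrt(2)/2.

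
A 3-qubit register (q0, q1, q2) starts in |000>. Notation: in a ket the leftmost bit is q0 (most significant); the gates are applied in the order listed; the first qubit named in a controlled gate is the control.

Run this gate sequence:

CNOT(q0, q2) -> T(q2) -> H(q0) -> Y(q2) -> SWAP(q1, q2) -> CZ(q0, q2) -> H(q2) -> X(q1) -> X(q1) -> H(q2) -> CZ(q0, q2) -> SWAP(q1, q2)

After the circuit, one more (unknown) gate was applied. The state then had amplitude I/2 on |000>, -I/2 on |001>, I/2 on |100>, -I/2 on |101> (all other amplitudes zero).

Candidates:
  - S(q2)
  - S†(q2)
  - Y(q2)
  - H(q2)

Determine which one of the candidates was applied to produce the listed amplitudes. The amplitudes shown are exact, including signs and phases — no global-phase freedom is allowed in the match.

The unique candidate consistent with the amplitudes is H(q2).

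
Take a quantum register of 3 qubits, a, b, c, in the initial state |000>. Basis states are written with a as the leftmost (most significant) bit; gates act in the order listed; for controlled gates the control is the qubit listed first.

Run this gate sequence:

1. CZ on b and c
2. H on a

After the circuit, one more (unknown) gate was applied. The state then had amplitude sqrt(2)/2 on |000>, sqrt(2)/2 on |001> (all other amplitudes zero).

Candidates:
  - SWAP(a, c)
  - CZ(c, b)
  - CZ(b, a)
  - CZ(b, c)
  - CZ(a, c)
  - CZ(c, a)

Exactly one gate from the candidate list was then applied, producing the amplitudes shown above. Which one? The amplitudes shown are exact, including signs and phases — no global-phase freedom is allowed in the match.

The unique candidate consistent with the amplitudes is SWAP(a, c).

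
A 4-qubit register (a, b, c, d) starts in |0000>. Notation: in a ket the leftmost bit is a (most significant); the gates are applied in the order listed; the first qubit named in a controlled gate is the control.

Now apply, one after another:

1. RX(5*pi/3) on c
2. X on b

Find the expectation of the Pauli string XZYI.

In the final state, XZYI has expectation 0.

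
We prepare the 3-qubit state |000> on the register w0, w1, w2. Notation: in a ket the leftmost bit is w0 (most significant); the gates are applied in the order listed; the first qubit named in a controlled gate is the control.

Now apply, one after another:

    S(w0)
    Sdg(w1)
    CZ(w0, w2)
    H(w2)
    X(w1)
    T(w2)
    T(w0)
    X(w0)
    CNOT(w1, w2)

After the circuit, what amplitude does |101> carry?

The final state's coefficient on |101> equals 0.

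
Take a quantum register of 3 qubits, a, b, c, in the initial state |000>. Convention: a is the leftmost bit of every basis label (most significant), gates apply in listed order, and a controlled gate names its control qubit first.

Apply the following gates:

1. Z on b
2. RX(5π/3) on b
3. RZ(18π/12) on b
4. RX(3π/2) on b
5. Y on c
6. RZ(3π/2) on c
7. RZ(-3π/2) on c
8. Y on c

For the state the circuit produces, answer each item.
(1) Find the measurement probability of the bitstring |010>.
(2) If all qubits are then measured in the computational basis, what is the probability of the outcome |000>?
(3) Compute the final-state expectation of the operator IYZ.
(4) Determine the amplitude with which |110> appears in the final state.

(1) Outcome |010> occurs with probability 1/2. Key observation: gates 5-8 undo each other exactly, leaving only the rest of the circuit to track.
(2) Outcome |000> occurs with probability 1/2.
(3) The expectation value of IYZ is 1/2.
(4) The final state's coefficient on |110> equals 0.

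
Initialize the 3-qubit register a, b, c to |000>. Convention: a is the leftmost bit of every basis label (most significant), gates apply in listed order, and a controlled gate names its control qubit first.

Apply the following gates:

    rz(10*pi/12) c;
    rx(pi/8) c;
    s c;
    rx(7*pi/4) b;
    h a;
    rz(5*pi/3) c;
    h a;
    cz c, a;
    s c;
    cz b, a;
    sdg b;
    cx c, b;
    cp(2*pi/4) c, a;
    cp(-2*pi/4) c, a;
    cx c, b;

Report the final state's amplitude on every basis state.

The final amplitudes are -sqrt(sqrt(2) + 2)*exp(3*I*pi/4)*cos(pi/16)/2 on |000>, -sqrt(sqrt(2) + 2)*exp(11*I*pi/12)*sin(pi/16)/2 on |001>, -sqrt(2 - sqrt(2))*exp(3*I*pi/4)*cos(pi/16)/2 on |010>, -sqrt(2 - sqrt(2))*exp(11*I*pi/12)*sin(pi/16)/2 on |011>, 0 on |100>, 0 on |101>, 0 on |110>, 0 on |111>. Key observation: gates 12-15 undo each other exactly, leaving only the rest of the circuit to track.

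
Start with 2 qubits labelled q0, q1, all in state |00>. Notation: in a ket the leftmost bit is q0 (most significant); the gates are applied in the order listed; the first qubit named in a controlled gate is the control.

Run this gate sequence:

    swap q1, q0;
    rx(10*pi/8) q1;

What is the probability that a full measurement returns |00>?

Outcome |00> occurs with probability 1/2 - sqrt(2)/4.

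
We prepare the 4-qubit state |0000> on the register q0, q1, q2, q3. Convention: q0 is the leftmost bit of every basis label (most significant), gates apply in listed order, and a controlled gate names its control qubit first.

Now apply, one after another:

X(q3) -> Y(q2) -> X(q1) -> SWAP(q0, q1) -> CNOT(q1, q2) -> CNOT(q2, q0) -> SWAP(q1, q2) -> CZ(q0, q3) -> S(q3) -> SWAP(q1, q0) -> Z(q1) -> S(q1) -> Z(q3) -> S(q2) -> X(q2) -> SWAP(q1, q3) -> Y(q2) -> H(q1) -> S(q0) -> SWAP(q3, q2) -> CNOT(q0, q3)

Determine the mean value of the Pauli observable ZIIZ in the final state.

The expectation value of ZIIZ is 1.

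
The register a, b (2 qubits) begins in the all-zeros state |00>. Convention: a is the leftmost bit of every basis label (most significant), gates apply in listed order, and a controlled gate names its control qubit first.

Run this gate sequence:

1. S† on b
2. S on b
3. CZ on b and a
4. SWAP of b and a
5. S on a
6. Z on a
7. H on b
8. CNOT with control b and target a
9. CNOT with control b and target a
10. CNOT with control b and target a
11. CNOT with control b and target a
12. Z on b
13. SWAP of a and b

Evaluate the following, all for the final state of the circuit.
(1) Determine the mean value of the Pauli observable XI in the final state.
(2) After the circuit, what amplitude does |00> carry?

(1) In the final state, XI has expectation -1.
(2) The amplitude on |00> is sqrt(2)/2.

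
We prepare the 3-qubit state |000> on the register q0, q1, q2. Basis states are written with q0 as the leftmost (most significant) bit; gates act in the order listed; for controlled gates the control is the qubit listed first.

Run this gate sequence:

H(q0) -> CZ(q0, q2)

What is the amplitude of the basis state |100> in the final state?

The final state's coefficient on |100> equals sqrt(2)/2.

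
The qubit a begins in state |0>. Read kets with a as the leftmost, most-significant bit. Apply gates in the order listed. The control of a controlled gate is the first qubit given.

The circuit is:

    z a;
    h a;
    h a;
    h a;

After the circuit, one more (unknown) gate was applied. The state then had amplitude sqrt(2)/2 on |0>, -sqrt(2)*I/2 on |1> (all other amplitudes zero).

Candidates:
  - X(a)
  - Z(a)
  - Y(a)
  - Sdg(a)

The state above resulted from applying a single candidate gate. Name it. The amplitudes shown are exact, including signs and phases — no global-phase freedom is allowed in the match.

The unique candidate consistent with the amplitudes is Sdg(a). Key observation: gates 2-3 undo each other exactly, leaving only the rest of the circuit to track.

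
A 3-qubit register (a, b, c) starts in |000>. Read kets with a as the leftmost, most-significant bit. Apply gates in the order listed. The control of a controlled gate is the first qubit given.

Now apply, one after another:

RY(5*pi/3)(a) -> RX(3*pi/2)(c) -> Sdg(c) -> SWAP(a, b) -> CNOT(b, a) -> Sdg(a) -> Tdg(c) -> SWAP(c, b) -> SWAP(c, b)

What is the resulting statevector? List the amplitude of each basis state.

The final amplitudes are sqrt(6)/4 on |000>, -sqrt(6)*exp(3*I*pi/4)/4 on |001>, 0 on |010>, 0 on |011>, 0 on |100>, 0 on |101>, sqrt(2)*I/4 on |110>, sqrt(2)*exp(I*pi/4)/4 on |111>. Key observation: gates 8-9 undo each other exactly, leaving only the rest of the circuit to track.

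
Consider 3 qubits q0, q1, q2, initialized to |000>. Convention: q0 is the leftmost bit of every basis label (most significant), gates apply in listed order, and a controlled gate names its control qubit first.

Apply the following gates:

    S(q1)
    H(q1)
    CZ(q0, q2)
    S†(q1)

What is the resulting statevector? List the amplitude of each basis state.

The final amplitudes are sqrt(2)/2 on |000>, -sqrt(2)*I/2 on |010>, and 0 on every other basis state.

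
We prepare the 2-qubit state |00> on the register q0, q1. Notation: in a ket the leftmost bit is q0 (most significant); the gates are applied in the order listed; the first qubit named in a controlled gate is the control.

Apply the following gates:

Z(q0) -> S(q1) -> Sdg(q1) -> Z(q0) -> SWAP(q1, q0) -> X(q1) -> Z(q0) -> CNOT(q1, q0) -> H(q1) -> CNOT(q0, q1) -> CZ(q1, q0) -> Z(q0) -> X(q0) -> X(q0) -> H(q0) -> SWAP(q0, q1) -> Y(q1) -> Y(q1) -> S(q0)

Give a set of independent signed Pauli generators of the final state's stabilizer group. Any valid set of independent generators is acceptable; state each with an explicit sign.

The final state is stabilized by the group generated by +YI, -IX; other independent generating sets are equally valid. Key observation: gates 1-4 undo each other exactly, leaving only the rest of the circuit to track.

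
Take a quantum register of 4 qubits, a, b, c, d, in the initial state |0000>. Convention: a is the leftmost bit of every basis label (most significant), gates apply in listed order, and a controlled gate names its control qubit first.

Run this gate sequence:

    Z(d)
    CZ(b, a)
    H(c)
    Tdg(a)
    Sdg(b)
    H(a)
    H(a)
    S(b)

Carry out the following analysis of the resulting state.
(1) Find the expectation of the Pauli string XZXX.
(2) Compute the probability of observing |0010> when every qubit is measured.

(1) The expectation value of XZXX is 0. Key observation: steps 5-8 multiply out to the identity, so the circuit reduces to the remaining gates.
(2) The probability of measuring |0010> is 1/2.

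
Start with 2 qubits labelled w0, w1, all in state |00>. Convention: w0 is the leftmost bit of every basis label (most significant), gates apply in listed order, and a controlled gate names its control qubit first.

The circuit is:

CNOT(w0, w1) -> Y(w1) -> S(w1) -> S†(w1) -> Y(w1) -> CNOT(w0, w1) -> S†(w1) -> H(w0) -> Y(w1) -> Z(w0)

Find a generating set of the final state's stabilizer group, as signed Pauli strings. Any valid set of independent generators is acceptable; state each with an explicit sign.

The final state is stabilized by the group generated by -XI, -IZ; other independent generating sets are equally valid. Key observation: steps 1-6 multiply out to the identity, so the circuit reduces to the remaining gates.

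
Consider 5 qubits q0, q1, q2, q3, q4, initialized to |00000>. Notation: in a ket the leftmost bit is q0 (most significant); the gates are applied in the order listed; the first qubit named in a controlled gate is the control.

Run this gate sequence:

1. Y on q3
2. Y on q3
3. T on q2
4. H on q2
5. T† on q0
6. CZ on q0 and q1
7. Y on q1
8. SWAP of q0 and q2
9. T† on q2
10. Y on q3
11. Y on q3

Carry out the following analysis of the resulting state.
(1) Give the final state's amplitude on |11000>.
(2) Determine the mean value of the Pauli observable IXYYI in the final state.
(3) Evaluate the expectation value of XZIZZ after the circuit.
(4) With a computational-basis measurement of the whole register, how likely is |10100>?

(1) |11000> carries amplitude sqrt(2)*I/2 in the final state.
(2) The observable IXYYI averages to 0.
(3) The observable XZIZZ averages to -1.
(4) The probability of measuring |10100> is 0.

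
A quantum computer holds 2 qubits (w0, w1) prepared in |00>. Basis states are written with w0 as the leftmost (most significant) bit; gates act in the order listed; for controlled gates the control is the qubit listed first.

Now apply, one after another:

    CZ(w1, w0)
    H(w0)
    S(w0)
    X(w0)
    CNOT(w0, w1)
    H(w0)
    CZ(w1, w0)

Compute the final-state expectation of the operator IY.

The expectation value of IY is -1.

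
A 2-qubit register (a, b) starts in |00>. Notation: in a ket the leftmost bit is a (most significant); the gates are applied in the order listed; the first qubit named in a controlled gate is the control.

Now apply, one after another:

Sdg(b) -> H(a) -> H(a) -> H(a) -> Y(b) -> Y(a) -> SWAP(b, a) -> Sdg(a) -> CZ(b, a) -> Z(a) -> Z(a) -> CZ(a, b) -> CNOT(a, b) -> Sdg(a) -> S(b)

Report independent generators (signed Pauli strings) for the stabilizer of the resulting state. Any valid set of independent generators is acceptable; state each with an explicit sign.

The stabilizer group can be generated by -IY, -ZI, among other valid generating sets.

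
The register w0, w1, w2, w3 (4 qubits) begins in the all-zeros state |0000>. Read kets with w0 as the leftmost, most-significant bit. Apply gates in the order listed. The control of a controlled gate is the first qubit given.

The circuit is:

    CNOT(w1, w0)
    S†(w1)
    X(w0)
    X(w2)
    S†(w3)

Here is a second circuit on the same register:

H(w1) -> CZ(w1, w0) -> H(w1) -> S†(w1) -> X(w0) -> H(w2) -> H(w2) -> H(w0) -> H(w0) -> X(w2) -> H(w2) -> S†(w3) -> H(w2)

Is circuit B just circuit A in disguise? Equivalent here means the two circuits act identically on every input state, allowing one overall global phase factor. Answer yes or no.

No — the two circuits implement different unitaries, even allowing a global phase.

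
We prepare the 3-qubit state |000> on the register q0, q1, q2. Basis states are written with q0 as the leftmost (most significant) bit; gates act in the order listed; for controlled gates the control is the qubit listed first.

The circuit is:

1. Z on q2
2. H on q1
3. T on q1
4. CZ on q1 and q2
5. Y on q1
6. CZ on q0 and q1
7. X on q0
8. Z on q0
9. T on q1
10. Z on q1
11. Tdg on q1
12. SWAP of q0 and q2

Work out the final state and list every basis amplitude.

The resulting statevector has amplitude sqrt(2)*exp(3*I*pi/4)/2 on |001>, sqrt(2)*I/2 on |011>, and 0 on every other basis state.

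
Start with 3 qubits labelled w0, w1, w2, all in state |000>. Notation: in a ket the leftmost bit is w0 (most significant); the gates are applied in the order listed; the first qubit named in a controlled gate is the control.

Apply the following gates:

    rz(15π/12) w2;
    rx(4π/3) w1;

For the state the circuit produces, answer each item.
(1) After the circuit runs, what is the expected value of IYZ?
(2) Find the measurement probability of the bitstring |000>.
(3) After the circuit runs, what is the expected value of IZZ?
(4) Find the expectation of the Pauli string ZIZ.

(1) In the final state, IYZ has expectation sqrt(3)/2.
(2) The probability of measuring |000> is 1/4.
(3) The expectation value of IZZ is -1/2.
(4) In the final state, ZIZ has expectation 1.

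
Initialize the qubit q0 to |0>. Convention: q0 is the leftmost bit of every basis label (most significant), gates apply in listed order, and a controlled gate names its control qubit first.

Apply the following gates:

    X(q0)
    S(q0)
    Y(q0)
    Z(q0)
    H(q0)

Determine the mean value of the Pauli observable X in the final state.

The expectation value of X is 1.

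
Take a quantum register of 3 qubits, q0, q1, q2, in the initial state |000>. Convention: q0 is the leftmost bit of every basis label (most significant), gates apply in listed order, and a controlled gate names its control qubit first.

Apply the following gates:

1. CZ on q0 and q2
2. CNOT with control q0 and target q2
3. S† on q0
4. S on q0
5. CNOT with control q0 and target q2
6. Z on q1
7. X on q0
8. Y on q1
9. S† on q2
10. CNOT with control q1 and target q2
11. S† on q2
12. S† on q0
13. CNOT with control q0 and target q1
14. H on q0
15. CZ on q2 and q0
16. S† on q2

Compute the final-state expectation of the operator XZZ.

The observable XZZ averages to -1. Key observation: gates 2-5 undo each other exactly, leaving only the rest of the circuit to track.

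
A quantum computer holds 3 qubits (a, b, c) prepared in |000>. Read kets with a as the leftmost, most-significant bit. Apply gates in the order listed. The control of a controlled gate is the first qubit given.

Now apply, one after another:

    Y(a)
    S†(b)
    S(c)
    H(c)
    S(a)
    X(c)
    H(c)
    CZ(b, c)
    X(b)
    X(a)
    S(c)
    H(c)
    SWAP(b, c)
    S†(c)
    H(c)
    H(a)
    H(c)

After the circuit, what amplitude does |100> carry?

|100> carries amplitude 0 in the final state.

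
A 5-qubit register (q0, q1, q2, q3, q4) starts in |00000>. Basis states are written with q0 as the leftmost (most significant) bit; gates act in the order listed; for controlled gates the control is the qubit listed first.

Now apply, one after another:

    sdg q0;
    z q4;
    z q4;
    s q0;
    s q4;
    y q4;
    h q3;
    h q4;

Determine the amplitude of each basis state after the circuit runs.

The final amplitudes are I/2 on |00000>, -I/2 on |00001>, I/2 on |00010>, -I/2 on |00011>, and 0 on every other basis state. Key observation: the block from step 1 through step 4 cancels to the identity and can be dropped.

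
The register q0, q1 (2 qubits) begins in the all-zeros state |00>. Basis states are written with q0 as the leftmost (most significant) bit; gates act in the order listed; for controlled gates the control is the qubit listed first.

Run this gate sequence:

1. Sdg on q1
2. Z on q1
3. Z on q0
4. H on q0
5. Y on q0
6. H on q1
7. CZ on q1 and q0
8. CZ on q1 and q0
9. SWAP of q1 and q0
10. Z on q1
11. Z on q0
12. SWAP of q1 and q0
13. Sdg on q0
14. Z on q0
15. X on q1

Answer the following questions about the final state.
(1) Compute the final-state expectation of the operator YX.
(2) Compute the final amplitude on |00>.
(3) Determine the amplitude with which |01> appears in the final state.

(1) The observable YX averages to -1. Key observation: steps 7-8 multiply out to the identity, so the circuit reduces to the remaining gates.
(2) |00> carries amplitude I/2 in the final state.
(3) The amplitude on |01> is -I/2.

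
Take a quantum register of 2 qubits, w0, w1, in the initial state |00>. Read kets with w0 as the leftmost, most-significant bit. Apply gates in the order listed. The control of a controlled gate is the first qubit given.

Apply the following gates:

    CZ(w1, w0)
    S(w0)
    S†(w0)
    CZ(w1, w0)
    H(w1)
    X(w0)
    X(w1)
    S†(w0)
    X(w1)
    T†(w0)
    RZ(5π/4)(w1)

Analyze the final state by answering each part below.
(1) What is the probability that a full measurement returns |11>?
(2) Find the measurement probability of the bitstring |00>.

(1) A full measurement returns |11> with probability 1/2. Key observation: gates 1-4 undo each other exactly, leaving only the rest of the circuit to track.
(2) A full measurement returns |00> with probability 0.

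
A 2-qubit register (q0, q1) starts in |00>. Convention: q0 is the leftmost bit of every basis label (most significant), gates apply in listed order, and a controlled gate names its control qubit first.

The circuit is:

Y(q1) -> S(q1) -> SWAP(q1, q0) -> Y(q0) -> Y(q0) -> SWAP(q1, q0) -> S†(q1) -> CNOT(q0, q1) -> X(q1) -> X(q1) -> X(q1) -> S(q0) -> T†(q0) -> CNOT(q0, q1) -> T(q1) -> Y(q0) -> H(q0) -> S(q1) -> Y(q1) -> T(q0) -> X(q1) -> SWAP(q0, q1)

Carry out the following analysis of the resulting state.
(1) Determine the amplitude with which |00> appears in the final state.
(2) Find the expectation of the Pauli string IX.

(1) The final state's coefficient on |00> equals -sqrt(2)*I/2. Key observation: gates 2-7 undo each other exactly, leaving only the rest of the circuit to track.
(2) The expectation value of IX is -sqrt(2)/2.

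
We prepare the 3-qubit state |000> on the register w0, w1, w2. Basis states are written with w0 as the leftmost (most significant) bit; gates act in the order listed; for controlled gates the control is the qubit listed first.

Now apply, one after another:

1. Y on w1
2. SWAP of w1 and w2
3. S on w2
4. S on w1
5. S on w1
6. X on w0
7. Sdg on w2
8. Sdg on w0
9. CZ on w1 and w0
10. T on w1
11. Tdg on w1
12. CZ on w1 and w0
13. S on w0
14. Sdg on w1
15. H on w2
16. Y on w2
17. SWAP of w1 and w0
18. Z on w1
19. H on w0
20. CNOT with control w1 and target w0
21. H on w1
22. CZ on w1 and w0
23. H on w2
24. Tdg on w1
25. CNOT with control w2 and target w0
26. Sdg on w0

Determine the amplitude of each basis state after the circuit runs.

The resulting statevector has amplitude 1/2 on |000>, 0 on |001>, exp(3*I*pi/4)/2 on |010>, 0 on |011>, -I/2 on |100>, 0 on |101>, -exp(I*pi/4)/2 on |110>, 0 on |111>.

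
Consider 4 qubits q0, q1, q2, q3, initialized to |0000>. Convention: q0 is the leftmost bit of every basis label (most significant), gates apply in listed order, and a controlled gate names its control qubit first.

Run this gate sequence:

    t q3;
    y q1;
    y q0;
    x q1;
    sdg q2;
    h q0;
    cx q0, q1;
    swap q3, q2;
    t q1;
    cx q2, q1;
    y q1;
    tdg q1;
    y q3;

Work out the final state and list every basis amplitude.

After the circuit, the state carries amplitude -sqrt(2)*exp(3*I*pi/4)/2 on |0101>, sqrt(2)*exp(I*pi/4)/2 on |1001>, and 0 on every other basis state.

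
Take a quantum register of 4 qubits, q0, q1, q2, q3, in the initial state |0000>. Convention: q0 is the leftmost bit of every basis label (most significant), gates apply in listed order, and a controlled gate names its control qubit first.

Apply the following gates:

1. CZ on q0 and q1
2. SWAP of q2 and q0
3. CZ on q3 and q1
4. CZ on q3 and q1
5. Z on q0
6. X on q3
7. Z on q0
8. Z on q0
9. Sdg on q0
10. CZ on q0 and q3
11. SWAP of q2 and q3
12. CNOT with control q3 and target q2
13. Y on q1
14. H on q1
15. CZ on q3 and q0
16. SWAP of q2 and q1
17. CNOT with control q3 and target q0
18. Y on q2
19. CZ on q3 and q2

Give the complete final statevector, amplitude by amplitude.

After the circuit, the state carries amplitude -sqrt(2)/2 on |0100>, -sqrt(2)/2 on |0110>, and 0 on every other basis state. Key observation: gates 3-4 undo each other exactly, leaving only the rest of the circuit to track.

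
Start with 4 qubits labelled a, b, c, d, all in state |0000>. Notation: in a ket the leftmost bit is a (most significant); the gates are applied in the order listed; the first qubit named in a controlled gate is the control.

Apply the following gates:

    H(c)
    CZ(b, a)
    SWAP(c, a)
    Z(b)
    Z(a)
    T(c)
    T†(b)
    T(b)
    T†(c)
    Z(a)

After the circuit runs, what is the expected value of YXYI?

The expectation value of YXYI is 0. Key observation: gates 5-10 undo each other exactly, leaving only the rest of the circuit to track.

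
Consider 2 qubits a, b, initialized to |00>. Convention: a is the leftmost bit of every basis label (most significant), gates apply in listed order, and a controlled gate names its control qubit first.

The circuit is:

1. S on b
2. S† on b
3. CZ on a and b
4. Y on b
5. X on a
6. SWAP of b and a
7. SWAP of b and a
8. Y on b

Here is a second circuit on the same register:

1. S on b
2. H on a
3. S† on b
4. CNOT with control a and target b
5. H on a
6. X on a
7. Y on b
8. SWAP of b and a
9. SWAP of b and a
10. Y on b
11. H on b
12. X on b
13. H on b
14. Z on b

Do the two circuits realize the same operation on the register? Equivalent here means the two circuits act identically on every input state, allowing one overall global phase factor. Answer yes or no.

No: there is an input state on which the two circuits produce genuinely different outputs (not merely differing by a phase).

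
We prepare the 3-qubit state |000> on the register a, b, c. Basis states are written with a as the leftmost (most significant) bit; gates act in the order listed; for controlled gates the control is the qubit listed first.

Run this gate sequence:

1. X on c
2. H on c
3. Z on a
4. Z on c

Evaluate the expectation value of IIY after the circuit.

In the final state, IIY has expectation 0.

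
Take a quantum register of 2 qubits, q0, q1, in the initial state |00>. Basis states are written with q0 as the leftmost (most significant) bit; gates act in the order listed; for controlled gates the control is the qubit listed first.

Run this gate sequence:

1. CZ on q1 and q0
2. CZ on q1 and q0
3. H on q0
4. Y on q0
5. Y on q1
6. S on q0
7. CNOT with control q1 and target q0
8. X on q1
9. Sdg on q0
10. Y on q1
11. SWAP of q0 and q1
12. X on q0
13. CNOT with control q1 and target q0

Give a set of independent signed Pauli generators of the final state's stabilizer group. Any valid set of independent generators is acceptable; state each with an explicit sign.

The final state is stabilized by the group generated by +XX, +ZZ; other independent generating sets are equally valid.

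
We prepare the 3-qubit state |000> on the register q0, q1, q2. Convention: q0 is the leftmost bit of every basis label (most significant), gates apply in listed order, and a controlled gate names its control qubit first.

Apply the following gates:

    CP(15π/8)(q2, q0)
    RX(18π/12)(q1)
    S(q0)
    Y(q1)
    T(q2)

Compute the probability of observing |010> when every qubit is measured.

Outcome |010> occurs with probability 1/2.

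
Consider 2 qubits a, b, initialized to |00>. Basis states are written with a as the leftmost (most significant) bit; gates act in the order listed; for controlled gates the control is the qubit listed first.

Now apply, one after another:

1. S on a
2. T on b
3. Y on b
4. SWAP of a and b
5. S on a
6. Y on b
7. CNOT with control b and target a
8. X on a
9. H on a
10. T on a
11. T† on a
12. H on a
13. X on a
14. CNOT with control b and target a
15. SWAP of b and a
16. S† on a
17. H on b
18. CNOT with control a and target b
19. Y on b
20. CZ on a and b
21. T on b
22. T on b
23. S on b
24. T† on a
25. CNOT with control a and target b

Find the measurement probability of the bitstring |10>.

A full measurement returns |10> with probability 1/2. Key observation: gates 7-14 undo each other exactly, leaving only the rest of the circuit to track.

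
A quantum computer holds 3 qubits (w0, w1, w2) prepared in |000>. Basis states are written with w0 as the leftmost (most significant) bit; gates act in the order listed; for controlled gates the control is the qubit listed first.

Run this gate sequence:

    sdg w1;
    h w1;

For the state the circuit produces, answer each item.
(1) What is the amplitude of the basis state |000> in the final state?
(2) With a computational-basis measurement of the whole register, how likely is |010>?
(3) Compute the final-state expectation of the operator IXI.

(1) The amplitude on |000> is sqrt(2)/2.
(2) The probability of measuring |010> is 1/2.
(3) The expectation value of IXI is 1.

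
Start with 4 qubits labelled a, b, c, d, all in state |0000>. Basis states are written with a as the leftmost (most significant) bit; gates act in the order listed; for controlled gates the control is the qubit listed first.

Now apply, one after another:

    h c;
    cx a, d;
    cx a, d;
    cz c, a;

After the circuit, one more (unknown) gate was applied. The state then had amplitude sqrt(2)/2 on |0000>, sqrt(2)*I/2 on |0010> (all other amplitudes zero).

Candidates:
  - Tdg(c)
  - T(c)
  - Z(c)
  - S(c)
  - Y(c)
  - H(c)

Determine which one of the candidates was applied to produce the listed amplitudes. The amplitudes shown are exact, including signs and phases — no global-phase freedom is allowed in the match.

It was S(c) that produced the state shown. Key observation: the block from step 2 through step 3 cancels to the identity and can be dropped.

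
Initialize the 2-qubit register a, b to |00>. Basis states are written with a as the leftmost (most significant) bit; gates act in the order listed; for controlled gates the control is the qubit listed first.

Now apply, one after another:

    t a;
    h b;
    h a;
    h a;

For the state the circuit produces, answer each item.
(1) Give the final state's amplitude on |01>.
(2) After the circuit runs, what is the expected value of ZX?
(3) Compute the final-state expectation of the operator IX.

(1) The final state's coefficient on |01> equals sqrt(2)/2. Key observation: the block from step 3 through step 4 cancels to the identity and can be dropped.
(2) The expectation value of ZX is 1.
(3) The observable IX averages to 1.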